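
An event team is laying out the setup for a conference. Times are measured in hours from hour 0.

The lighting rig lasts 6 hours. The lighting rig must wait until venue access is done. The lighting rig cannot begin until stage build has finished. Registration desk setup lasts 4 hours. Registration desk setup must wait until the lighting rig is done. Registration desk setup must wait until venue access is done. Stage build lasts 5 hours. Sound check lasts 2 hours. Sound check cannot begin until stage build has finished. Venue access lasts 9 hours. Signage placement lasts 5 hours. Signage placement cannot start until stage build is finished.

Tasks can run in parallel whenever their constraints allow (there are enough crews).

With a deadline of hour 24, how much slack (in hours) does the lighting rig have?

5

Stage build can start immediately at hour 0; it finishes at hour 5.
Nothing blocks venue access, so it runs from hour 0 to hour 9.
The lighting rig cannot start until venue access (finishes hour 9); stage build (finishes hour 5). The controlling bound is hour 9, so the lighting rig finishes at 9 + 6 = hour 15.

Working backward from the deadline:
To finish by hour 24, registration desk setup (duration 4) must start no later than hour 20.
The lighting rig must finish before registration desk setup (must start by hour 20). With a 6-hour duration, the lighting rig must start by 20 − 6 = hour 14.
So the lighting rig can start as early as hour 9 and as late as hour 14, giving 14 − 9 = 5 hours of slack.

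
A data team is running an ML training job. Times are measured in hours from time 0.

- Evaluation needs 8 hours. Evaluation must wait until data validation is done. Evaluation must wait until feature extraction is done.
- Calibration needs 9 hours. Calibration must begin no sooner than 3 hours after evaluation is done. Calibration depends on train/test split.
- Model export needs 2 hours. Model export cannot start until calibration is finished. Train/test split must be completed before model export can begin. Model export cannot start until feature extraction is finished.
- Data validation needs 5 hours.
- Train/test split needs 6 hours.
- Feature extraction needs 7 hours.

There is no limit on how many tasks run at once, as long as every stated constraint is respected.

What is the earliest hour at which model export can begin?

27

Train/test split can start immediately at hour 0; it finishes at hour 6.
Feature extraction can start immediately at hour 0; it finishes at hour 7.
Nothing blocks data validation, so it runs from hour 0 to hour 5.
Evaluation cannot start until data validation (finishes hour 5); feature extraction (finishes hour 7). The controlling bound is hour 7, so evaluation finishes at 7 + 8 = hour 15.
Calibration cannot start until evaluation (finishes hour 15, plus 3-hour gap → hour 18); train/test split (finishes hour 6). The controlling bound is hour 18, so calibration finishes at 18 + 9 = hour 27.
Model export waits on calibration (finishes hour 27); train/test split (finishes hour 6); feature extraction (finishes hour 7). The latest of these is hour 27, which is the earliest model export can start.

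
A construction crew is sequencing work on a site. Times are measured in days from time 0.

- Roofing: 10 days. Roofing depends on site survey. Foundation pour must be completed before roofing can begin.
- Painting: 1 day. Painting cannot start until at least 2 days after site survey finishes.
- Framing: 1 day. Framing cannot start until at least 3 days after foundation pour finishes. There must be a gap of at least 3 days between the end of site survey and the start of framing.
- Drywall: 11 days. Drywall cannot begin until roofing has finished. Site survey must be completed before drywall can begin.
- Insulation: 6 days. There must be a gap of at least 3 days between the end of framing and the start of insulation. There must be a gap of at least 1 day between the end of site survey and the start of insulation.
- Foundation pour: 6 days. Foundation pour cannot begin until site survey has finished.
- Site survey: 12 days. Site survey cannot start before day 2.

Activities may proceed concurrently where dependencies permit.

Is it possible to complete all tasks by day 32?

After its own release at day 2, site survey can start at day 2 and finishes at day 14.
Painting cannot begin until site survey (finishes day 14, plus 2-day gap → day 16). It runs from day 16 to 16 + 1 = day 17.
Foundation pour cannot begin until site survey (finishes day 14). It runs from day 14 to 14 + 6 = day 20.
Roofing has to wait for site survey (finishes day 14); foundation pour (finishes day 20). The latest of these is day 20, so roofing runs day 20 to 20 + 10 = day 30.
Drywall cannot start until roofing (finishes day 30); site survey (finishes day 14). The controlling bound is day 30, so drywall finishes at 30 + 11 = day 41.
Framing needs all of foundation pour (finishes day 20, plus 3-day gap → day 23); site survey (finishes day 14, plus 3-day gap → day 17). That puts its earliest start at day 23; it finishes at 23 + 1 = day 24.
For insulation: framing (finishes day 24, plus 3-day gap → day 27); site survey (finishes day 14, plus 1-day gap → day 15). Taking the maximum gives a start of day 27, and it finishes at 27 + 6 = day 33.
The earliest everything can be done is day 41, which is after the deadline of 32, so it is not possible.

No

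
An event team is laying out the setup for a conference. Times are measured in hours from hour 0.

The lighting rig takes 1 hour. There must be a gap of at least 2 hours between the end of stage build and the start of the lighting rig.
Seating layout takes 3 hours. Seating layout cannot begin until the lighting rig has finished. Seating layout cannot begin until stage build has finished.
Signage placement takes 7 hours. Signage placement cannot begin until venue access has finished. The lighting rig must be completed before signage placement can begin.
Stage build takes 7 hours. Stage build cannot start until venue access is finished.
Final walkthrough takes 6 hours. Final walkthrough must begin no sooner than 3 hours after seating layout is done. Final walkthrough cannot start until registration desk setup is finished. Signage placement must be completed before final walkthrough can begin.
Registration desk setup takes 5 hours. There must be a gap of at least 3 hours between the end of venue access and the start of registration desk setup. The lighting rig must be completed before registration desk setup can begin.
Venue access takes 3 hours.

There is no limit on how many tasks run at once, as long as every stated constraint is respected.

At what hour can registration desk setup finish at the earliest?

18

Nothing blocks venue access, so it runs from hour 0 to hour 3.
After venue access (finishes hour 3), stage build can start at hour 3 and finishes at hour 10.
After stage build (finishes hour 10, plus 2-hour gap → hour 12), the lighting rig can start at hour 12 and finishes at hour 13.
Registration desk setup needs all of venue access (finishes hour 3, plus 3-hour gap → hour 6); the lighting rig (finishes hour 13). That puts its earliest start at hour 13; it finishes at 13 + 5 = hour 18.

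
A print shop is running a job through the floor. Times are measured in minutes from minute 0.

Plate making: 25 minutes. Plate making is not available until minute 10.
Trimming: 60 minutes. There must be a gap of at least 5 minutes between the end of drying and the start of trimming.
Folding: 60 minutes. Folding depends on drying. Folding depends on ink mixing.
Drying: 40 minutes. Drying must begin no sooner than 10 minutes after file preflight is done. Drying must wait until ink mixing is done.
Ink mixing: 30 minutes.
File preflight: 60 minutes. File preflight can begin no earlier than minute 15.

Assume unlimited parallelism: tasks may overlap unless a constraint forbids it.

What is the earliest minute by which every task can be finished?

Nothing blocks ink mixing, so it runs from minute 0 to minute 30.
Plate making cannot begin until its own release at minute 10. It runs from minute 10 to 10 + 25 = minute 35.
File preflight waits on its own release at minute 15, so it starts at minute 15 and finishes at 15 + 60 = minute 75.
Drying cannot start until file preflight (finishes minute 75, plus 10-minute gap → minute 85); ink mixing (finishes minute 30). The controlling bound is minute 85, so drying finishes at 85 + 40 = minute 125.
Folding needs all of drying (finishes minute 125); ink mixing (finishes minute 30). That puts its earliest start at minute 125; it finishes at 125 + 60 = minute 185.
After drying (finishes minute 125, plus 5-minute gap → minute 130), trimming can start at minute 130 and finishes at minute 190.
All tasks are finished once the last one completes. Finish times: File preflight at 75, Plate making at 35, Ink mixing at 30, Drying at 125, Trimming at 190, Folding at 185. The latest is minute 190.

190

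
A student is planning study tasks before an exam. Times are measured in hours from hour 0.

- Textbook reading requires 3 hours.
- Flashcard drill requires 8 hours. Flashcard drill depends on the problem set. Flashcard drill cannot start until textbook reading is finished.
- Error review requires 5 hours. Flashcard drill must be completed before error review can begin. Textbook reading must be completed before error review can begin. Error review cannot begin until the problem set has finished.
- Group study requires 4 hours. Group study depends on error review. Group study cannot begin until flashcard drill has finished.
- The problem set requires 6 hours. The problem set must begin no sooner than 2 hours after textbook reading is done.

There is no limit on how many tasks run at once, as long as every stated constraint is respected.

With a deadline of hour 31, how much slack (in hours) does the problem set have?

3

Textbook reading can start immediately at hour 0; it finishes at hour 3.
The problem set waits on textbook reading (finishes hour 3, plus 2-hour gap → hour 5), so it starts at hour 5 and finishes at 5 + 6 = hour 11.

Working backward from the deadline:
Group study has no dependents, so it just needs to finish by hour 31. Starting by 31 − 4 = hour 27 achieves that.
Since group study (must start by hour 27) depends on it, error review must finish by hour 27. Backing off its 5-hour duration gives a latest start of hour 22.
Flashcard drill must finish in time for error review (must start by hour 22); group study (must start by hour 27). The tightest is hour 22, so flashcard drill must start by 22 − 8 = hour 14.
The problem set feeds flashcard drill (must start by hour 14); error review (must start by hour 22). Taking the minimum, the problem set must finish by hour 14 and start by 14 − 6 = hour 8.
So the problem set can start as early as hour 5 and as late as hour 8, giving 8 − 5 = 3 hours of slack.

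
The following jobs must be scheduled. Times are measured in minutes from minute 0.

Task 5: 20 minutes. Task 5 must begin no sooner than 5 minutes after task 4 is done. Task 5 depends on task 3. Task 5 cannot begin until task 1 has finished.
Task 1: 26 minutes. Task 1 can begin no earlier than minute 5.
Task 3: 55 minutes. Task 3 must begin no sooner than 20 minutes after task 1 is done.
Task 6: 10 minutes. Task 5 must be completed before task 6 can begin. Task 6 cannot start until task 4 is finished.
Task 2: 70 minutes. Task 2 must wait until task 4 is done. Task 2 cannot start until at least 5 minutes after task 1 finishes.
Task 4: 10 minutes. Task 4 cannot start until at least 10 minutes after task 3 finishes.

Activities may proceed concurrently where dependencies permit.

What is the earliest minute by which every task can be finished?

196

Task 1 cannot begin until its own release at minute 5. It runs from minute 5 to 5 + 26 = minute 31.
Task 3 waits on task 1 (finishes minute 31, plus 20-minute gap → minute 51), so it starts at minute 51 and finishes at 51 + 55 = minute 106.
Task 4 waits on task 3 (finishes minute 106, plus 10-minute gap → minute 116), so it starts at minute 116 and finishes at 116 + 10 = minute 126.
Task 5 cannot start until task 4 (finishes minute 126, plus 5-minute gap → minute 131); task 3 (finishes minute 106); task 1 (finishes minute 31). The controlling bound is minute 131, so task 5 finishes at 131 + 20 = minute 151.
Task 6 needs all of task 5 (finishes minute 151); task 4 (finishes minute 126). That puts its earliest start at minute 151; it finishes at 151 + 10 = minute 161.
Task 2 needs all of task 4 (finishes minute 126); task 1 (finishes minute 31, plus 5-minute gap → minute 36). That puts its earliest start at minute 126; it finishes at 126 + 70 = minute 196.
All tasks are finished once the last one completes. Finish times: Task 1 at 31, Task 2 at 196, Task 3 at 106, Task 4 at 126, Task 5 at 151, Task 6 at 161. The latest is minute 196.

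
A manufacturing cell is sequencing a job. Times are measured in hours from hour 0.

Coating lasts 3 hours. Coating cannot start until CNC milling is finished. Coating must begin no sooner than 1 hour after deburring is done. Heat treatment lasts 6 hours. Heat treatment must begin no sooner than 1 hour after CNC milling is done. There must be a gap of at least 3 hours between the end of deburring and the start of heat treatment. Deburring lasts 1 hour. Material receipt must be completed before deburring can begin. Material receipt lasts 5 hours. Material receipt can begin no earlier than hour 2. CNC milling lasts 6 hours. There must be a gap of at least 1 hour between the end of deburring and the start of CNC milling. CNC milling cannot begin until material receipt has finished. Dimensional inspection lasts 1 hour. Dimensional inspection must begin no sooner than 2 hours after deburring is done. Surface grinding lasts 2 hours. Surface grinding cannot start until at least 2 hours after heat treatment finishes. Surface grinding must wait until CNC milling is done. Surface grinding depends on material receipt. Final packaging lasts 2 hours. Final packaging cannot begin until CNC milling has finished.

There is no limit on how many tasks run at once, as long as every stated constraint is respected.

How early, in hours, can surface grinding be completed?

Material receipt waits on its own release at hour 2, so it starts at hour 2 and finishes at 2 + 5 = hour 7.
After material receipt (finishes hour 7), deburring can start at hour 7 and finishes at hour 8.
CNC milling has to wait for deburring (finishes hour 8, plus 1-hour gap → hour 9); material receipt (finishes hour 7). The latest of these is hour 9, so CNC milling runs hour 9 to 9 + 6 = hour 15.
Heat treatment has to wait for CNC milling (finishes hour 15, plus 1-hour gap → hour 16); deburring (finishes hour 8, plus 3-hour gap → hour 11). The latest of these is hour 16, so heat treatment runs hour 16 to 16 + 6 = hour 22.
Surface grinding cannot start until heat treatment (finishes hour 22, plus 2-hour gap → hour 24); CNC milling (finishes hour 15); material receipt (finishes hour 7). The controlling bound is hour 24, so surface grinding finishes at 24 + 2 = hour 26.

26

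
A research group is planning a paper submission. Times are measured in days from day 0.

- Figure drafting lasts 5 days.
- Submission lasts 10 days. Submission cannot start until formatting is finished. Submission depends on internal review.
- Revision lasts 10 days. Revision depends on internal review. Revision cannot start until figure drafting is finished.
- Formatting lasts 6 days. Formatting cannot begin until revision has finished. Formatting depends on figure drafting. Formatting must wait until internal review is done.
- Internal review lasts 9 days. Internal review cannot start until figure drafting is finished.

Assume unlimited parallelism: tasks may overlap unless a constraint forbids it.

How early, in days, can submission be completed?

40

Figure drafting can start immediately at day 0; it finishes at day 5.
After figure drafting (finishes day 5), internal review can start at day 5 and finishes at day 14.
Revision needs all of internal review (finishes day 14); figure drafting (finishes day 5). That puts its earliest start at day 14; it finishes at 14 + 10 = day 24.
Formatting needs all of revision (finishes day 24); figure drafting (finishes day 5); internal review (finishes day 14). That puts its earliest start at day 24; it finishes at 24 + 6 = day 30.
Submission cannot start until formatting (finishes day 30); internal review (finishes day 14). The controlling bound is day 30, so submission finishes at 30 + 10 = day 40.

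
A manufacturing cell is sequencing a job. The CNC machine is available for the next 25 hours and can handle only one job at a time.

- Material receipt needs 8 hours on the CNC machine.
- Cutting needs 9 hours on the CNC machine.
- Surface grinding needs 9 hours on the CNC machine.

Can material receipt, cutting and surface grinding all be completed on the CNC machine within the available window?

Running back to back, the jobs need 8 + 9 + 9 = 26 hours on the CNC machine.
Since 26 > 25, they cannot all fit.

No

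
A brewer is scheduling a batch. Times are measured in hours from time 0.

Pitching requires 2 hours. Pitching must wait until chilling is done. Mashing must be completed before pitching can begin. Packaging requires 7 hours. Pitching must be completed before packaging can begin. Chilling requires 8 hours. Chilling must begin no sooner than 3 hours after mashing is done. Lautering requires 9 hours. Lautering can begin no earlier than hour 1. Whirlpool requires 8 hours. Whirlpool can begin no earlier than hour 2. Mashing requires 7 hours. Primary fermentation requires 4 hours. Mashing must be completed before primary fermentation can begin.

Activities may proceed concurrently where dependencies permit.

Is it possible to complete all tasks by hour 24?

Whirlpool waits on its own release at hour 2, so it starts at hour 2 and finishes at 2 + 8 = hour 10.
Lautering waits on its own release at hour 1, so it starts at hour 1 and finishes at 1 + 9 = hour 10.
Nothing blocks mashing, so it runs from hour 0 to hour 7.
After mashing (finishes hour 7), primary fermentation can start at hour 7 and finishes at hour 11.
After mashing (finishes hour 7, plus 3-hour gap → hour 10), chilling can start at hour 10 and finishes at hour 18.
Pitching needs all of chilling (finishes hour 18); mashing (finishes hour 7). That puts its earliest start at hour 18; it finishes at 18 + 2 = hour 20.
After pitching (finishes hour 20), packaging can start at hour 20 and finishes at hour 27.
The earliest everything can be done is hour 27, which is after the deadline of 24, so it is not possible.

No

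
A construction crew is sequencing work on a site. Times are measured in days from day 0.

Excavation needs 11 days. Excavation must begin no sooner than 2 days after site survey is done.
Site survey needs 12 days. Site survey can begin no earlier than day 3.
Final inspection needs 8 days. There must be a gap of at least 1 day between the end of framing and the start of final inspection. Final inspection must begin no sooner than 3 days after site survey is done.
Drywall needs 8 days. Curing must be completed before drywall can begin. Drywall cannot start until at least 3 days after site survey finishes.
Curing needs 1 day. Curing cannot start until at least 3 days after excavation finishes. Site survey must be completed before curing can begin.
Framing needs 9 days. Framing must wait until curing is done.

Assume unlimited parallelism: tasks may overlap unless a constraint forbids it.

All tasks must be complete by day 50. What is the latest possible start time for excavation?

17

Final inspection must finish by day 50; it takes 8 days, so it must start by 50 − 8 = day 42.
Since final inspection (must start by day 42, minus 1-day gap → day 41) depends on it, framing must finish by day 41. Backing off its 9-day duration gives a latest start of day 32.
Drywall must finish by day 50; it takes 8 days, so it must start by 50 − 8 = day 42.
Curing must finish in time for framing (must start by day 32); drywall (must start by day 42). The tightest is day 32, so curing must start by 32 − 1 = day 31.
Since curing (must start by day 31, minus 3-day gap → day 28) depends on it, excavation must finish by day 28. Backing off its 11-day duration gives a latest start of day 17.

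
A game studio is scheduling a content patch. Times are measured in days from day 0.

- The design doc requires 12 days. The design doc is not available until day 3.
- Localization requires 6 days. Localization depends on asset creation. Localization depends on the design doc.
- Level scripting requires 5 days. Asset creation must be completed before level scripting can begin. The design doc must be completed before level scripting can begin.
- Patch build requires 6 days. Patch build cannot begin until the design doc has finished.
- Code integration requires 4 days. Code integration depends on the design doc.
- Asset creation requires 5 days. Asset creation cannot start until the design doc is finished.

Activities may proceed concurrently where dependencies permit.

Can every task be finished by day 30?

The design doc waits on its own release at day 3, so it starts at day 3 and finishes at 3 + 12 = day 15.
After the design doc (finishes day 15), patch build can start at day 15 and finishes at day 21.
Code integration waits on the design doc (finishes day 15), so it starts at day 15 and finishes at 15 + 4 = day 19.
After the design doc (finishes day 15), asset creation can start at day 15 and finishes at day 20.
Localization cannot start until asset creation (finishes day 20); the design doc (finishes day 15). The controlling bound is day 20, so localization finishes at 20 + 6 = day 26.
Level scripting needs all of asset creation (finishes day 20); the design doc (finishes day 15). That puts its earliest start at day 20; it finishes at 20 + 5 = day 25.
Every task is finished by day 26, which is no later than the deadline of 30, so the schedule is feasible.

Yes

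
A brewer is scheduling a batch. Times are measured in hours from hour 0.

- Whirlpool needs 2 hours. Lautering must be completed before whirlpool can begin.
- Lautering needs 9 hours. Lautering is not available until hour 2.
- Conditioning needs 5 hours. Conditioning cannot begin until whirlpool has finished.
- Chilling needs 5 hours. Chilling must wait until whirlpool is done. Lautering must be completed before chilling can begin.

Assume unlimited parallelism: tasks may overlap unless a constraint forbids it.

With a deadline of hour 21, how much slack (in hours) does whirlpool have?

3

Lautering cannot begin until its own release at hour 2. It runs from hour 2 to 2 + 9 = hour 11.
Whirlpool waits on lautering (finishes hour 11), so it starts at hour 11 and finishes at 11 + 2 = hour 13.

Working backward from the deadline:
To finish by hour 21, chilling (duration 5) must start no later than hour 16.
Nothing follows conditioning; the deadline of hour 21 is its only limit. It must start by 21 − 5 = hour 16.
Whirlpool feeds chilling (must start by hour 16); conditioning (must start by hour 16). Taking the minimum, whirlpool must finish by hour 16 and start by 16 − 2 = hour 14.
So whirlpool can start as early as hour 11 and as late as hour 14, giving 14 − 11 = 3 hours of slack.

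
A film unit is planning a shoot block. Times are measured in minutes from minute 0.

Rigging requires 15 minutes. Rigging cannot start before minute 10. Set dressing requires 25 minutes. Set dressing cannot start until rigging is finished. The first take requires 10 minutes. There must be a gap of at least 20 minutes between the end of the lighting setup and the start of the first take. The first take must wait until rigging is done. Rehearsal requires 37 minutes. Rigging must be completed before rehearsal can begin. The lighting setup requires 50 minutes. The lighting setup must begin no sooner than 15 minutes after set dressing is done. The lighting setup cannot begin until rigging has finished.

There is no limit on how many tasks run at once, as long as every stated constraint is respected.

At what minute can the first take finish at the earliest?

Rigging waits on its own release at minute 10, so it starts at minute 10 and finishes at 10 + 15 = minute 25.
After rigging (finishes minute 25), set dressing can start at minute 25 and finishes at minute 50.
The lighting setup cannot start until set dressing (finishes minute 50, plus 15-minute gap → minute 65); rigging (finishes minute 25). The controlling bound is minute 65, so the lighting setup finishes at 65 + 50 = minute 115.
The first take needs all of the lighting setup (finishes minute 115, plus 20-minute gap → minute 135); rigging (finishes minute 25). That puts its earliest start at minute 135; it finishes at 135 + 10 = minute 145.

145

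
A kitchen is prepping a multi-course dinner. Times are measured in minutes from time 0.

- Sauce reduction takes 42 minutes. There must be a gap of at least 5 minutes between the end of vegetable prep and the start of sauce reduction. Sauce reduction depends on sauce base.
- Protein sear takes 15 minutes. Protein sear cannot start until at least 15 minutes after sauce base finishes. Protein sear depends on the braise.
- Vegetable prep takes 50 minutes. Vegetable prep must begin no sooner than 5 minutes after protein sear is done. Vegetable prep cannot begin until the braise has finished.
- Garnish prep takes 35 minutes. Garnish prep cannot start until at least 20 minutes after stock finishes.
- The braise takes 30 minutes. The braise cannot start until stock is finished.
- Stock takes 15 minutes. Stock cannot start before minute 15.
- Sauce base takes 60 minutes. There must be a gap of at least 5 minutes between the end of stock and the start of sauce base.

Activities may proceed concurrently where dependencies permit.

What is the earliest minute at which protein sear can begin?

110

Stock cannot begin until its own release at minute 15. It runs from minute 15 to 15 + 15 = minute 30.
After stock (finishes minute 30), the braise can start at minute 30 and finishes at minute 60.
Sauce base cannot begin until stock (finishes minute 30, plus 5-minute gap → minute 35). It runs from minute 35 to 35 + 60 = minute 95.
Protein sear waits on sauce base (finishes minute 95, plus 15-minute gap → minute 110); the braise (finishes minute 60). The latest of these is minute 110, which is the earliest protein sear can start.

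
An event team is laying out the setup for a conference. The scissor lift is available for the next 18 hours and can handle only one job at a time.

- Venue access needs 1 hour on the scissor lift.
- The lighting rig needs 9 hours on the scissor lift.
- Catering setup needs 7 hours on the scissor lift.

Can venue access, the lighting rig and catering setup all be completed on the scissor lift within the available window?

Yes

Running back to back, the jobs need 1 + 9 + 7 = 17 hours on the scissor lift.
Since 17 ≤ 18, they fit within the window.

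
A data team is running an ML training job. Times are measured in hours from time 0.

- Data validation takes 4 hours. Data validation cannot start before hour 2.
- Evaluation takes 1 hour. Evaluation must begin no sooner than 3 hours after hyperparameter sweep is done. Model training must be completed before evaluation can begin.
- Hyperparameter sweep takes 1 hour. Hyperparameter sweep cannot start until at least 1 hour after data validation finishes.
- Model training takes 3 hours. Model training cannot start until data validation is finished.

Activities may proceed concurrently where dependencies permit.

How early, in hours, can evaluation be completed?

After its own release at hour 2, data validation can start at hour 2 and finishes at hour 6.
After data validation (finishes hour 6), model training can start at hour 6 and finishes at hour 9.
After data validation (finishes hour 6, plus 1-hour gap → hour 7), hyperparameter sweep can start at hour 7 and finishes at hour 8.
For evaluation: hyperparameter sweep (finishes hour 8, plus 3-hour gap → hour 11); model training (finishes hour 9). Taking the maximum gives a start of hour 11, and it finishes at 11 + 1 = hour 12.

12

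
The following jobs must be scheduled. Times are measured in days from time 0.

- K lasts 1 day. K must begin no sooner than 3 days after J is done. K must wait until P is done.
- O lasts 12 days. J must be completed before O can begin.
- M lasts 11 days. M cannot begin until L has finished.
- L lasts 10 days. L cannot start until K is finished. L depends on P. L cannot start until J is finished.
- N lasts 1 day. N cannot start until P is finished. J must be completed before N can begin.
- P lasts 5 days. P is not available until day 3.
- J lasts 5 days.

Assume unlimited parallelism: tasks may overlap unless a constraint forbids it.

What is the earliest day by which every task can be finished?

30

After its own release at day 3, P can start at day 3 and finishes at day 8.
J can start immediately at day 0; it finishes at day 5.
After J (finishes day 5), O can start at day 5 and finishes at day 17.
For N: P (finishes day 8); J (finishes day 5). Taking the maximum gives a start of day 8, and it finishes at 8 + 1 = day 9.
K has to wait for J (finishes day 5, plus 3-day gap → day 8); P (finishes day 8). The latest of these is day 8, so K runs day 8 to 8 + 1 = day 9.
L has to wait for K (finishes day 9); P (finishes day 8); J (finishes day 5). The latest of these is day 9, so L runs day 9 to 9 + 10 = day 19.
After L (finishes day 19), M can start at day 19 and finishes at day 30.
All tasks are finished once the last one completes. Finish times: J at 5, K at 9, L at 19, M at 30, N at 9, O at 17, P at 8. The latest is day 30.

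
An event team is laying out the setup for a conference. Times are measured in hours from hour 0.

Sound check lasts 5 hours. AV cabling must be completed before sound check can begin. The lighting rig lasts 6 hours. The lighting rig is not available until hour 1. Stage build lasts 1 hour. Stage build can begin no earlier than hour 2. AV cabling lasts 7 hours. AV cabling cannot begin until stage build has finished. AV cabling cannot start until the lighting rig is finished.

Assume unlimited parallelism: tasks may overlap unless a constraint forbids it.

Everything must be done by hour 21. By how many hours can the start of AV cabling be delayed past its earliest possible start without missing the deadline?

The lighting rig cannot begin until its own release at hour 1. It runs from hour 1 to 1 + 6 = hour 7.
After its own release at hour 2, stage build can start at hour 2 and finishes at hour 3.
AV cabling has to wait for stage build (finishes hour 3); the lighting rig (finishes hour 7). The latest of these is hour 7, so AV cabling runs hour 7 to 7 + 7 = hour 14.

Working backward from the deadline:
To finish by hour 21, sound check (duration 5) must start no later than hour 16.
AV cabling has to be done before sound check (must start by hour 16). That means finishing by hour 16, i.e. starting by 16 − 7 = hour 9.
So AV cabling can start as early as hour 7 and as late as hour 9, giving 9 − 7 = 2 hours of slack.

2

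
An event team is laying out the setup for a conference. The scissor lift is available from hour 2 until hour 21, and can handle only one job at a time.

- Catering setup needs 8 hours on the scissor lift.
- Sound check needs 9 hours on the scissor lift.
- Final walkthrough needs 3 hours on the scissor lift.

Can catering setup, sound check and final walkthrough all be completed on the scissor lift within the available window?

The scissor lift window is 21 − 2 = 19 hours.
Running back to back, the jobs need 8 + 9 + 3 = 20 hours on the scissor lift.
Since 20 > 19, they cannot all fit.

No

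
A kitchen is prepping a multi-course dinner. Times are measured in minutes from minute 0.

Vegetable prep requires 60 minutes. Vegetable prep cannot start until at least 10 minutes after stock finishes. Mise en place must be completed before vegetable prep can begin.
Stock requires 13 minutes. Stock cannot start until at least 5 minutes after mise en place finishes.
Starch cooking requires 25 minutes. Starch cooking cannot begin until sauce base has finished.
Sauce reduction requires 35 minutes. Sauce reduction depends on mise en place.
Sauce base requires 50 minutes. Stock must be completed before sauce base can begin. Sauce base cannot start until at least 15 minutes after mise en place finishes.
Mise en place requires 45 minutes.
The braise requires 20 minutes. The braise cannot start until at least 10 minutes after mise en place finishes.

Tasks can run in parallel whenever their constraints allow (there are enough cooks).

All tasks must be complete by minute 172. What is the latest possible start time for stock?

84

Nothing follows starch cooking; the deadline of minute 172 is its only limit. It must start by 172 − 25 = minute 147.
Sauce base must finish before starch cooking (must start by minute 147). With a 50-minute duration, sauce base must start by 147 − 50 = minute 97.
Nothing follows vegetable prep; the deadline of minute 172 is its only limit. It must start by 172 − 60 = minute 112.
Stock must finish in time for sauce base (must start by minute 97); vegetable prep (must start by minute 112, minus 10-minute gap → minute 102). The tightest is minute 97, so stock must start by 97 − 13 = minute 84.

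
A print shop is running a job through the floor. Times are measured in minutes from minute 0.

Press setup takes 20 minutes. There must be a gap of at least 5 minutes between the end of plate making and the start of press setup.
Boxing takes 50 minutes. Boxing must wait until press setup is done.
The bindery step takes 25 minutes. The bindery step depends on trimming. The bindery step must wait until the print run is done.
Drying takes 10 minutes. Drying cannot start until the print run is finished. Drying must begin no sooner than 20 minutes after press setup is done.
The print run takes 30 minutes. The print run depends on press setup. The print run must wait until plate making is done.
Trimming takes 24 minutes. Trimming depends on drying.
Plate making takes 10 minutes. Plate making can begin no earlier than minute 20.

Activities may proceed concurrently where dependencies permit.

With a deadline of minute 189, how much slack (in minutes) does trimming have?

45

Plate making waits on its own release at minute 20, so it starts at minute 20 and finishes at 20 + 10 = minute 30.
Press setup cannot begin until plate making (finishes minute 30, plus 5-minute gap → minute 35). It runs from minute 35 to 35 + 20 = minute 55.
The print run cannot start until press setup (finishes minute 55); plate making (finishes minute 30). The controlling bound is minute 55, so the print run finishes at 55 + 30 = minute 85.
Drying needs all of the print run (finishes minute 85); press setup (finishes minute 55, plus 20-minute gap → minute 75). That puts its earliest start at minute 85; it finishes at 85 + 10 = minute 95.
Trimming cannot begin until drying (finishes minute 95). It runs from minute 95 to 95 + 24 = minute 119.

Working backward from the deadline:
The bindery step must finish by minute 189; it takes 25 minutes, so it must start by 189 − 25 = minute 164.
Trimming feeds into the bindery step (must start by minute 164); so trimming must finish by minute 164 and therefore start by minute 140.
So trimming can start as early as minute 95 and as late as minute 140, giving 140 − 95 = 45 minutes of slack.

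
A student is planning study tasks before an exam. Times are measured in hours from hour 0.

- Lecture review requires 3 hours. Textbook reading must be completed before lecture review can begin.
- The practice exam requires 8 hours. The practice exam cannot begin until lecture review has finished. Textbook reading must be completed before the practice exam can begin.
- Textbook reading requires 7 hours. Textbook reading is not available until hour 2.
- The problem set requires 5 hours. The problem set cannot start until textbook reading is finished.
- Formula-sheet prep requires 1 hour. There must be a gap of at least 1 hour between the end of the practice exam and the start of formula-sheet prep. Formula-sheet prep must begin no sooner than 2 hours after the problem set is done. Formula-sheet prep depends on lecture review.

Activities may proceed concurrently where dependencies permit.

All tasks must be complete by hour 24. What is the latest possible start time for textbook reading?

To finish by hour 24, formula-sheet prep (duration 1) must start no later than hour 23.
The practice exam has to be done before formula-sheet prep (must start by hour 23, minus 1-hour gap → hour 22). That means finishing by hour 22, i.e. starting by 22 − 8 = hour 14.
Lecture review must finish in time for the practice exam (must start by hour 14); formula-sheet prep (must start by hour 23). The tightest is hour 14, so lecture review must start by 14 − 3 = hour 11.
The problem set has to be done before formula-sheet prep (must start by hour 23, minus 2-hour gap → hour 21). That means finishing by hour 21, i.e. starting by 21 − 5 = hour 16.
Textbook reading has several dependents: lecture review (must start by hour 11); the problem set (must start by hour 16); the practice exam (must start by hour 14). The earliest of those limits is hour 11, so textbook reading must start by 11 − 7 = hour 4.

4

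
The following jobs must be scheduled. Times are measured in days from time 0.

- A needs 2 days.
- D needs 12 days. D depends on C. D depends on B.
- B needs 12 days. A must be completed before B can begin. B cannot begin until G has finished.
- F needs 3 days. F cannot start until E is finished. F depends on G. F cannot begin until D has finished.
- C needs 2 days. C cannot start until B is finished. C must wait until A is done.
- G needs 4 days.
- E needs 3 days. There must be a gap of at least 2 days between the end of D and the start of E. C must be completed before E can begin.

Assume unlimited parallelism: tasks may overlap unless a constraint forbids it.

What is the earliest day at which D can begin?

Nothing blocks G, so it runs from day 0 to day 4.
A can start immediately at day 0; it finishes at day 2.
B has to wait for A (finishes day 2); G (finishes day 4). The latest of these is day 4, so B runs day 4 to 4 + 12 = day 16.
C has to wait for B (finishes day 16); A (finishes day 2). The latest of these is day 16, so C runs day 16 to 16 + 2 = day 18.
D waits on C (finishes day 18); B (finishes day 16). The latest of these is day 18, which is the earliest D can start.

18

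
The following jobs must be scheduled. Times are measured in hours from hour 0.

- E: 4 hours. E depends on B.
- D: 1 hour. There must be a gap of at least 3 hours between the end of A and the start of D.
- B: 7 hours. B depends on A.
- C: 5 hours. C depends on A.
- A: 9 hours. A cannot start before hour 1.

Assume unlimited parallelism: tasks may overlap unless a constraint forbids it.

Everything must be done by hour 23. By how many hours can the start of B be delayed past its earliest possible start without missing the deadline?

After its own release at hour 1, A can start at hour 1 and finishes at hour 10.
B waits on A (finishes hour 10), so it starts at hour 10 and finishes at 10 + 7 = hour 17.

Working backward from the deadline:
To finish by hour 23, E (duration 4) must start no later than hour 19.
B feeds into E (must start by hour 19); so B must finish by hour 19 and therefore start by hour 12.
So B can start as early as hour 10 and as late as hour 12, giving 12 − 10 = 2 hours of slack.

2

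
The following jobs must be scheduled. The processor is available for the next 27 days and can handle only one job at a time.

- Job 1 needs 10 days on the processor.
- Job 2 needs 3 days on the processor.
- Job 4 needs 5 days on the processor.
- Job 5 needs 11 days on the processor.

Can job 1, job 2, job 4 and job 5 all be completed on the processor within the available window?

Running back to back, the jobs need 10 + 3 + 5 + 11 = 29 days on the processor.
Since 29 > 27, they cannot all fit.

No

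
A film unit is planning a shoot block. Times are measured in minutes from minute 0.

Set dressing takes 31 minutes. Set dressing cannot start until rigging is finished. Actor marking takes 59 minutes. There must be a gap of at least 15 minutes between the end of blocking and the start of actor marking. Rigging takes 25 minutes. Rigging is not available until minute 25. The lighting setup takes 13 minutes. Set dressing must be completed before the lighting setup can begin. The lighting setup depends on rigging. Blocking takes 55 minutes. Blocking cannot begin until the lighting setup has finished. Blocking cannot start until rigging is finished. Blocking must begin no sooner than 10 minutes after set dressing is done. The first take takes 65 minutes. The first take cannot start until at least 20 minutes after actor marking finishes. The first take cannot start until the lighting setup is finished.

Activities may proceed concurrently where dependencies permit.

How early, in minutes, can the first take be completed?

Rigging cannot begin until its own release at minute 25. It runs from minute 25 to 25 + 25 = minute 50.
After rigging (finishes minute 50), set dressing can start at minute 50 and finishes at minute 81.
The lighting setup has to wait for set dressing (finishes minute 81); rigging (finishes minute 50). The latest of these is minute 81, so the lighting setup runs minute 81 to 81 + 13 = minute 94.
For blocking: the lighting setup (finishes minute 94); rigging (finishes minute 50); set dressing (finishes minute 81, plus 10-minute gap → minute 91). Taking the maximum gives a start of minute 94, and it finishes at 94 + 55 = minute 149.
Actor marking cannot begin until blocking (finishes minute 149, plus 15-minute gap → minute 164). It runs from minute 164 to 164 + 59 = minute 223.
The first take has to wait for actor marking (finishes minute 223, plus 20-minute gap → minute 243); the lighting setup (finishes minute 94). The latest of these is minute 243, so the first take runs minute 243 to 243 + 65 = minute 308.

308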